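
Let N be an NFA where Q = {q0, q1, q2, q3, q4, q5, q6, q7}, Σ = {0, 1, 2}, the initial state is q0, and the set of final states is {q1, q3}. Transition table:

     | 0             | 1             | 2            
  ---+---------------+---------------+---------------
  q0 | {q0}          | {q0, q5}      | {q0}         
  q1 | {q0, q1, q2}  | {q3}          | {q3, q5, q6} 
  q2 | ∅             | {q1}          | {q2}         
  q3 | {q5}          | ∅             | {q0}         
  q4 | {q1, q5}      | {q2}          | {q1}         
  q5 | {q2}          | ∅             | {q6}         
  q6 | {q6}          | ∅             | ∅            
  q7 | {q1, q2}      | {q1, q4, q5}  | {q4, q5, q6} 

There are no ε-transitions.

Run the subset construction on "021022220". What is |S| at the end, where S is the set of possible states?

Start in {q0}.
Read '0': {q0} → {q0}.
Read '2': {q0} → {q0}.
Read '1': {q0} → {q0, q5}.
Read '0': {q0, q5} → {q0, q2}.
Read '2': {q0, q2} → {q0, q2}.
Read '2': {q0, q2} → {q0, q2}.
Read '2': {q0, q2} → {q0, q2}.
Read '2': {q0, q2} → {q0, q2}.
Read '0': {q0, q2} → {q0}.
That set has 1 state.

1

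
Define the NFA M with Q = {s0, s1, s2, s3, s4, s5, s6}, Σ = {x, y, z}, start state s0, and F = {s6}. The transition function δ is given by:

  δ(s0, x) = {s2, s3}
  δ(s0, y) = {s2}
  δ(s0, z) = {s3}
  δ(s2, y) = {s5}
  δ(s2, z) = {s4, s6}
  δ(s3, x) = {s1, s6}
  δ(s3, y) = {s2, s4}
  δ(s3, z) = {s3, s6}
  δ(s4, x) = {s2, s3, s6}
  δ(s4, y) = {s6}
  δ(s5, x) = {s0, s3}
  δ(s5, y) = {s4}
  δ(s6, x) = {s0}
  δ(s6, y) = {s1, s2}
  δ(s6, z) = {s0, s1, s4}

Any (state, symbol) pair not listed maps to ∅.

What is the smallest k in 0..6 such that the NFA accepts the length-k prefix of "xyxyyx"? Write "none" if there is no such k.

3

Start in {s0}.
Read 'x': {s0} → {s2, s3}.
Read 'y': {s2, s3} → {s2, s4, s5}.
Read 'x': {s2, s4, s5} → {s0, s2, s3, s6}.
None of the earlier sets intersect F, but {s0, s2, s3, s6} does.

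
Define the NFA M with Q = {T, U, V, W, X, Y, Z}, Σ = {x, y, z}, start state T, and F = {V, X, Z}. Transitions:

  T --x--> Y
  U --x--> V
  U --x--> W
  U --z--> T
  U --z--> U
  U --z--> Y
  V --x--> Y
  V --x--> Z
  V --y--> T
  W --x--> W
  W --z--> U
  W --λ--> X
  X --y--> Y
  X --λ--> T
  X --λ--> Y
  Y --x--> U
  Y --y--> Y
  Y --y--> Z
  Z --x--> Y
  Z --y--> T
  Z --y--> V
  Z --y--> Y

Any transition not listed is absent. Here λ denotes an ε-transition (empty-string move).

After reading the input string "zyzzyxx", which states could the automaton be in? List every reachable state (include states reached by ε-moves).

∅

Start in {T}.
Read 'z': {T} → ∅.
The set is empty and remains empty for the remaining 6 symbols.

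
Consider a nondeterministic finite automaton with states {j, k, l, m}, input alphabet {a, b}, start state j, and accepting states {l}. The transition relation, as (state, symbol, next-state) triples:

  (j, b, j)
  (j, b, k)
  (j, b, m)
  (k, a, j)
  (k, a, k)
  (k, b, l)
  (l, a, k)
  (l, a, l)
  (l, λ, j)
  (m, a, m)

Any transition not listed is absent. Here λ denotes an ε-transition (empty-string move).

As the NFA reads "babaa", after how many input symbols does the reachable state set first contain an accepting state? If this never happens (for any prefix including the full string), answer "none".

3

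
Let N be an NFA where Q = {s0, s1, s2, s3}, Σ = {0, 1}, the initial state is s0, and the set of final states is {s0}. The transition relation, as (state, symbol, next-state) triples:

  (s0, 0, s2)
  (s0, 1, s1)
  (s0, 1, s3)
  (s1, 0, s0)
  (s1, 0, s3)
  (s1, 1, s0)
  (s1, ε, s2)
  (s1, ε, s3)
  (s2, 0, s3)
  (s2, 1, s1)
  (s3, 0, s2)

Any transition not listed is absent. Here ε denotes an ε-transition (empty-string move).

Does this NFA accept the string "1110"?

Start in {s0}.
Read '1': s0→{s1, s3}; union {s1, s3}; ε-closure = {s1, s2, s3}.
Read '1': s1→{s0}, s2→{s1}, s3→∅; union {s0, s1}; ε-closure = {s0, s1, s2, s3}.
Read '1': s0→{s1, s3}, s1→{s0}, s2→{s1}, s3→∅; union {s0, s1, s3}; ε-closure = {s0, s1, s2, s3}.
Read '0': s0→{s2}, s1→{s0, s3}, s2→{s3}, s3→{s2}; now {s0, s2, s3}.
The final set {s0, s2, s3} contains the accepting state s0.

Yes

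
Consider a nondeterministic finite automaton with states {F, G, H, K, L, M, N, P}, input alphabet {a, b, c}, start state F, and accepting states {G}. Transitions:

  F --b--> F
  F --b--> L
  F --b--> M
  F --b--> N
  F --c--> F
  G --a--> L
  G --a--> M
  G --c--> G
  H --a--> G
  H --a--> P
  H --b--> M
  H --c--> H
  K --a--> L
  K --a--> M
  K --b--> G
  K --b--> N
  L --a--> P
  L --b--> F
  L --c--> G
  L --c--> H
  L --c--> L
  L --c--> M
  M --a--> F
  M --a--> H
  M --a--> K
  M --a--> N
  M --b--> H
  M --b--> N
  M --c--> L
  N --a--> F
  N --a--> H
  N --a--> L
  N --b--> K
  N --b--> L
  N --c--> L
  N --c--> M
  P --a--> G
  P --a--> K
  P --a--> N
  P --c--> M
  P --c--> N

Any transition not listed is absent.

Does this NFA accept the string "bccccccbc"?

Start in {F}.
Read 'b': {F} → {F, L, M, N}.
Read 'c': {F, L, M, N} → {F, G, H, L, M}.
Read 'c': {F, G, H, L, M} → {F, G, H, L, M}.
Read 'c': {F, G, H, L, M} → {F, G, H, L, M}.
Read 'c': {F, G, H, L, M} → {F, G, H, L, M}.
Read 'c': {F, G, H, L, M} → {F, G, H, L, M}.
Read 'c': {F, G, H, L, M} → {F, G, H, L, M}.
Read 'b': {F, G, H, L, M} → {F, H, L, M, N}.
Read 'c': {F, H, L, M, N} → {F, G, H, L, M}.
The final set {F, G, H, L, M} contains the accepting state G.

Yes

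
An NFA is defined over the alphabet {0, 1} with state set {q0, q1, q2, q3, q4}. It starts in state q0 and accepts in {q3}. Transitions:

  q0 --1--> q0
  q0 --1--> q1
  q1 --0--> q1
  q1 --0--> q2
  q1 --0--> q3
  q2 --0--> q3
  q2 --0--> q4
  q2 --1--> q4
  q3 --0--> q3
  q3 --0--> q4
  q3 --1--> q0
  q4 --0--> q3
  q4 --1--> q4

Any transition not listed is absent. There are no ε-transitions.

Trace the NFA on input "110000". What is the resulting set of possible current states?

{q1, q2, q3, q4}

Start in {q0}.
Read '1': {q0} → {q0, q1}.
Read '1': {q0, q1} → {q0, q1}.
Read '0': {q0, q1} → {q1, q2, q3}.
Read '0': {q1, q2, q3} → {q1, q2, q3, q4}.
Read '0': {q1, q2, q3, q4} → {q1, q2, q3, q4}.
Read '0': {q1, q2, q3, q4} → {q1, q2, q3, q4}.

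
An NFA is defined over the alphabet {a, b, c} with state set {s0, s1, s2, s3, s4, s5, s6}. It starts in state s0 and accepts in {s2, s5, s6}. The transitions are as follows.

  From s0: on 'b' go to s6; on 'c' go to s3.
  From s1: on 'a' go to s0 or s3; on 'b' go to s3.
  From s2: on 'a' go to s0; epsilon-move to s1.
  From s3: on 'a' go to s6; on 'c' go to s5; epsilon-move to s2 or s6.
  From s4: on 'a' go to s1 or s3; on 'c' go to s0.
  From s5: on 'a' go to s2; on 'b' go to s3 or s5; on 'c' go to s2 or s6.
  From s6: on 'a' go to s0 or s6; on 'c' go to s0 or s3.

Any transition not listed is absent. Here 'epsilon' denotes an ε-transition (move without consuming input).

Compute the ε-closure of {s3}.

{s1, s2, s3, s6}

Begin with {s3}.
ε-move s3 → s2; add s2.
ε-move s3 → s6; add s6.
ε-move s2 → s1; add s1.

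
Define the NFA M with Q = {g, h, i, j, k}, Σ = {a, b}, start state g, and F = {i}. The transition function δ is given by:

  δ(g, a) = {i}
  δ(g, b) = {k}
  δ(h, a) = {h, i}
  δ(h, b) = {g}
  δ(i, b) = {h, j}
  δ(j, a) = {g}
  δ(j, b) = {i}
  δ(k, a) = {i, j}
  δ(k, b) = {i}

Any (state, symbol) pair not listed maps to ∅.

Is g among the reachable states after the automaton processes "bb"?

No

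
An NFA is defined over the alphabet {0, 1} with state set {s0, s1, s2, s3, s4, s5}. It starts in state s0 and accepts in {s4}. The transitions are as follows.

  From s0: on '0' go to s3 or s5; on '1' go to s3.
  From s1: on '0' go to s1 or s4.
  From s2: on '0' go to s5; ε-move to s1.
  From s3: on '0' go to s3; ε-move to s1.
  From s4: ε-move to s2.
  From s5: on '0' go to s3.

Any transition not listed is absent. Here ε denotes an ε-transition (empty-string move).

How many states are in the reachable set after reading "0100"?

0

Start in {s0}.
Read '0': {s0} → {s1, s3, s5}.
Read '1': {s1, s3, s5} → ∅.
The set is empty and remains empty for the remaining 2 symbols.
That set has 0 states.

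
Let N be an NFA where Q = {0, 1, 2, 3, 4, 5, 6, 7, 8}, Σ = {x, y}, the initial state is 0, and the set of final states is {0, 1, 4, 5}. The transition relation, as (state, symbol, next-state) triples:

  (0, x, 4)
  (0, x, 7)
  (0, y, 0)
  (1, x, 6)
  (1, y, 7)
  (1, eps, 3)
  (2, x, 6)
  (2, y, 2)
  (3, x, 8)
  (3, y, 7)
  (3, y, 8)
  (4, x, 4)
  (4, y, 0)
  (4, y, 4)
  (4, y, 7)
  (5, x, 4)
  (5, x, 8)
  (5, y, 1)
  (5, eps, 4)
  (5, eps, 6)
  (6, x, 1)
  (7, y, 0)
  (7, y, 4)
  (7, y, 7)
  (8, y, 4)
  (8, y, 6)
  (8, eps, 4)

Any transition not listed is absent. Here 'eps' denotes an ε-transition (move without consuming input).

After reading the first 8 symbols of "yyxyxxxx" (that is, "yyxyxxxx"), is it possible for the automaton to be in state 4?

Start in {0}.
Read 'y': 0→{0}; now {0}.
Read 'y': 0→{0}; now {0}.
Read 'x': 0→{4, 7}; now {4, 7}.
Read 'y': 4→{0, 4, 7}, 7→{0, 4, 7}; now {0, 4, 7}.
Read 'x': 0→{4, 7}, 4→{4}, 7→∅; now {4, 7}.
Read 'x': 4→{4}, 7→∅; now {4}.
Read 'x': 4→{4}; now {4}.
Read 'x': 4→{4}; now {4}.
State 4 is in {4}.

Yes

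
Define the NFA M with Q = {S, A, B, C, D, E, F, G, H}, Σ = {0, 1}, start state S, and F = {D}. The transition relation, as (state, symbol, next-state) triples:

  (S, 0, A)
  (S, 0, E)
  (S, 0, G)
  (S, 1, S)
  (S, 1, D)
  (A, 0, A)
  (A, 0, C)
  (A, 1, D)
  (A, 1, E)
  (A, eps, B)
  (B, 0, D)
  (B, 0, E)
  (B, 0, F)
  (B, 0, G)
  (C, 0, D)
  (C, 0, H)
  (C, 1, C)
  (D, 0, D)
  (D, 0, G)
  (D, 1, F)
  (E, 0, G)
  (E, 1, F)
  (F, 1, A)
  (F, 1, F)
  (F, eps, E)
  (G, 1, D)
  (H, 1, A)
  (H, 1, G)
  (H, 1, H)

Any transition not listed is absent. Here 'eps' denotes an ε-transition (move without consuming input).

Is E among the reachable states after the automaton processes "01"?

Start in {S}.
Read '0': S→{A, E, G}; union {A, E, G}; ε-closure = {A, B, E, G}.
Read '1': A→{D, E}, B→∅, E→{F}, G→{D}; now {D, E, F}.
State E is in {D, E, F}.

Yes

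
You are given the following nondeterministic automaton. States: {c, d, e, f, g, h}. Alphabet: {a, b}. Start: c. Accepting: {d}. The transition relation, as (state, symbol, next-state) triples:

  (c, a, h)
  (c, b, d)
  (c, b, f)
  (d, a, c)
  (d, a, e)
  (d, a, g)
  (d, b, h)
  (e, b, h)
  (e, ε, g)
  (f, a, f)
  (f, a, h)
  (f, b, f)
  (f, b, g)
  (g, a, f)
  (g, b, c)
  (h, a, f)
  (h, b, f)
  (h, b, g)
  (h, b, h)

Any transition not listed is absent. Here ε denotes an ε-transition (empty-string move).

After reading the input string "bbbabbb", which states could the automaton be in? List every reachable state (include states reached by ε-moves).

Start in {c}.
Read 'b': c→{d, f}; now {d, f}.
Read 'b': d→{h}, f→{f, g}; now {f, g, h}.
Read 'b': f→{f, g}, g→{c}, h→{f, g, h}; now {c, f, g, h}.
Read 'a': c→{h}, f→{f, h}, g→{f}, h→{f}; now {f, h}.
Read 'b': f→{f, g}, h→{f, g, h}; now {f, g, h}.
Read 'b': f→{f, g}, g→{c}, h→{f, g, h}; now {c, f, g, h}.
Read 'b': c→{d, f}, f→{f, g}, g→{c}, h→{f, g, h}; now {c, d, f, g, h}.

{c, d, f, g, h}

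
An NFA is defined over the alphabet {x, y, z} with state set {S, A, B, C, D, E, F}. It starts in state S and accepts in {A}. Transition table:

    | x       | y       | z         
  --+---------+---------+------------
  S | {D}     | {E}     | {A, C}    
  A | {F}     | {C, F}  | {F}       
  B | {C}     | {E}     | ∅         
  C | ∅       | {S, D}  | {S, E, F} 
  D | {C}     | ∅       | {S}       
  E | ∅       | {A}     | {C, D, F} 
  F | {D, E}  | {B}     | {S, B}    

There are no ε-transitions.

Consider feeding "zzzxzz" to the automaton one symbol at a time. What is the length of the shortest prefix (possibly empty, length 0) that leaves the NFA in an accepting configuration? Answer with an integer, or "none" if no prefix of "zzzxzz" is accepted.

Start in {S}.
Read 'z': {S} → {A, C}.
None of the earlier sets intersect F, but {A, C} does.

1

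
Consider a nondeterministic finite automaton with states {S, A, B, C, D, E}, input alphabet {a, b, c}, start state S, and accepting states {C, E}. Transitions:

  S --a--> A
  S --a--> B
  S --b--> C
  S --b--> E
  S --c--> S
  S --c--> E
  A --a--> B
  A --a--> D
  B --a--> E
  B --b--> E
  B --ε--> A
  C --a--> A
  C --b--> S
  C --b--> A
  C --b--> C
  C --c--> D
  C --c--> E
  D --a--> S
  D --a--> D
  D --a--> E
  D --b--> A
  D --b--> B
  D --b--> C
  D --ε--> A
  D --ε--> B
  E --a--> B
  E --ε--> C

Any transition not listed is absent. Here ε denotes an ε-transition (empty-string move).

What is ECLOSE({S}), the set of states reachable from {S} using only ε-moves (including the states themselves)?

Begin with {S}.
No ε-moves leave this set, so the closure equals the set itself.

{S}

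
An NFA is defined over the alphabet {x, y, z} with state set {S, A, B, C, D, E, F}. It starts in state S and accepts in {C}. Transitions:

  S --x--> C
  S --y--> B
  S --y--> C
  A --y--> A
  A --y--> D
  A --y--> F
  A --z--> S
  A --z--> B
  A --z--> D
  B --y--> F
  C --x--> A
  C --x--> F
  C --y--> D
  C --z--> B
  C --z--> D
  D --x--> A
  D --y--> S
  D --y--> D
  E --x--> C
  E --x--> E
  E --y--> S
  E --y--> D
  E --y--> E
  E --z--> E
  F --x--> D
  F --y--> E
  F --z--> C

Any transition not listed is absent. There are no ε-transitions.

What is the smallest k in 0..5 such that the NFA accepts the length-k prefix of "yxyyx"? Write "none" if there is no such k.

Start in {S}.
Read 'y': {S} → {B, C}.
None of the earlier sets intersect F, but {B, C} does.

1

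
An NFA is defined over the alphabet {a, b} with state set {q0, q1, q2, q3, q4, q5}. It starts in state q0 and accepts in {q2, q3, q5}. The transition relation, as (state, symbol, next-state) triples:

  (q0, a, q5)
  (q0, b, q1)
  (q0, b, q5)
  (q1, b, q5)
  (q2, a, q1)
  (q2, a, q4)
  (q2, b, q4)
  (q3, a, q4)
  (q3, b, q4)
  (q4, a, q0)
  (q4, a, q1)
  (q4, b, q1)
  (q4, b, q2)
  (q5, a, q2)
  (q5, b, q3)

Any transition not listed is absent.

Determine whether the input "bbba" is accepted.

Start in {q0}.
Read 'b': {q0} → {q1, q5}.
Read 'b': {q1, q5} → {q3, q5}.
Read 'b': {q3, q5} → {q3, q4}.
Read 'a': {q3, q4} → {q0, q1, q4}.
The final set {q0, q1, q4} contains no accepting state.

No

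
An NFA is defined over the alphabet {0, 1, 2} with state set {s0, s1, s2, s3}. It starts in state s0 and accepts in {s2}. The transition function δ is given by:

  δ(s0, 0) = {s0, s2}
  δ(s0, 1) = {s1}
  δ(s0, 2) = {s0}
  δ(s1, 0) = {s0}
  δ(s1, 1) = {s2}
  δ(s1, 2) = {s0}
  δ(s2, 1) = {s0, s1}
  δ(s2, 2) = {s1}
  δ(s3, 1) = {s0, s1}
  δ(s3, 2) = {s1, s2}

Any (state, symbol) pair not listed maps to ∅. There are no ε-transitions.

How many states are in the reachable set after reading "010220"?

2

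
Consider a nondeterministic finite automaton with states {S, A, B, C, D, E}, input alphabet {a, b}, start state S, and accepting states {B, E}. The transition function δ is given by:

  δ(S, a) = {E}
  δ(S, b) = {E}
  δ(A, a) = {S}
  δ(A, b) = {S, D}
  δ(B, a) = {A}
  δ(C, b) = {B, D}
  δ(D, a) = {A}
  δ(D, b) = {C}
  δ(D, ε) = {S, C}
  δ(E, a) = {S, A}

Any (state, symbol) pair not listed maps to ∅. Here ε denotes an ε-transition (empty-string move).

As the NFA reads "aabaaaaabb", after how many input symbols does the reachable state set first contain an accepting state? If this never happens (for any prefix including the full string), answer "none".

Start in {S}.
Read 'a': {S} → {E}.
None of the earlier sets intersect F, but {E} does.

1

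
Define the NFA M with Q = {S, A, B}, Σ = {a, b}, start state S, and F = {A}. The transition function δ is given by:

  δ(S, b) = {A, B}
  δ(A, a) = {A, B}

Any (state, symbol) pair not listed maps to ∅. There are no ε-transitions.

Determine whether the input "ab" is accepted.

Start in {S}.
Read 'a': {S} → ∅.
The set is empty and remains empty for the remaining 1 symbol.
The final set ∅ contains no accepting state.

No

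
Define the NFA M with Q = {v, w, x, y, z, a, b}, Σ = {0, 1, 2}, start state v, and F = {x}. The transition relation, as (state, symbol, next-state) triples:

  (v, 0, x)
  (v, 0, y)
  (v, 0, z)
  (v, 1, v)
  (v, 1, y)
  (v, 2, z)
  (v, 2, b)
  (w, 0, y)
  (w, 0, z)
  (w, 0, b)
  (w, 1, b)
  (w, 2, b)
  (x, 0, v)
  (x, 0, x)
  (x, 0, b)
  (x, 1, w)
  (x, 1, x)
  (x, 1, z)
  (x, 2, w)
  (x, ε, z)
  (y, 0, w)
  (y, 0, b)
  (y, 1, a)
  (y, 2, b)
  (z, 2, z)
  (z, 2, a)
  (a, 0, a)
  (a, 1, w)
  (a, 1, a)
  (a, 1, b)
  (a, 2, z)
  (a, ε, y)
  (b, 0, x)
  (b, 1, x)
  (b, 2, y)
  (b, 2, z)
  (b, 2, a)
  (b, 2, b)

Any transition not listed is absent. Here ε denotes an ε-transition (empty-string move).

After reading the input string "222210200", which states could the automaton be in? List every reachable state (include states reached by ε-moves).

{v, w, x, y, z, a, b}

Start in {v}.
Read '2': v→{z, b}; now {z, b}.
Read '2': z→{z, a}, b→{y, z, a, b}; now {y, z, a, b}.
Read '2': y→{b}, z→{z, a}, a→{z}, b→{y, z, a, b}; now {y, z, a, b}.
Read '2': y→{b}, z→{z, a}, a→{z}, b→{y, z, a, b}; now {y, z, a, b}.
Read '1': y→{a}, z→∅, a→{w, a, b}, b→{x}; union {w, x, a, b}; ε-closure = {w, x, y, z, a, b}.
Read '0': w→{y, z, b}, x→{v, x, b}, y→{w, b}, z→∅, a→{a}, b→{x}; now {v, w, x, y, z, a, b}.
Read '2': v→{z, b}, w→{b}, x→{w}, y→{b}, z→{z, a}, a→{z}, b→{y, z, a, b}; now {w, y, z, a, b}.
Read '0': w→{y, z, b}, y→{w, b}, z→∅, a→{a}, b→{x}; now {w, x, y, z, a, b}.
Read '0': w→{y, z, b}, x→{v, x, b}, y→{w, b}, z→∅, a→{a}, b→{x}; now {v, w, x, y, z, a, b}.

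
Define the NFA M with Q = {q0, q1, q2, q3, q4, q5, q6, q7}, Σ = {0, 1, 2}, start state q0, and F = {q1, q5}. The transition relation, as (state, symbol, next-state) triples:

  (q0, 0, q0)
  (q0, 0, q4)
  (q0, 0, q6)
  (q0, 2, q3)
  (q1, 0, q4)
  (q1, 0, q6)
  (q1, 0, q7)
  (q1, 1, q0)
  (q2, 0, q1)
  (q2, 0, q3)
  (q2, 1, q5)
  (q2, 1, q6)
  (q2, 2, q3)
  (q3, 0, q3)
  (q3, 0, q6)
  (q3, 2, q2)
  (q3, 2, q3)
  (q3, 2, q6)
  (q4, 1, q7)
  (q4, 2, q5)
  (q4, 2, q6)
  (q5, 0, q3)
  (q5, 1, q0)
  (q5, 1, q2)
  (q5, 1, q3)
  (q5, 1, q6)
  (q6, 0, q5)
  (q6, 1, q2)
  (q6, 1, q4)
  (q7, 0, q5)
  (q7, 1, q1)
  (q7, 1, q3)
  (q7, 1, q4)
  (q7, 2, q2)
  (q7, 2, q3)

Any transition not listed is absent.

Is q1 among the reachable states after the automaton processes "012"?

No

Start in {q0}.
Read '0': q0→{q0, q4, q6}; now {q0, q4, q6}.
Read '1': q0→∅, q4→{q7}, q6→{q2, q4}; now {q2, q4, q7}.
Read '2': q2→{q3}, q4→{q5, q6}, q7→{q2, q3}; now {q2, q3, q5, q6}.
State q1 is not in {q2, q3, q5, q6}.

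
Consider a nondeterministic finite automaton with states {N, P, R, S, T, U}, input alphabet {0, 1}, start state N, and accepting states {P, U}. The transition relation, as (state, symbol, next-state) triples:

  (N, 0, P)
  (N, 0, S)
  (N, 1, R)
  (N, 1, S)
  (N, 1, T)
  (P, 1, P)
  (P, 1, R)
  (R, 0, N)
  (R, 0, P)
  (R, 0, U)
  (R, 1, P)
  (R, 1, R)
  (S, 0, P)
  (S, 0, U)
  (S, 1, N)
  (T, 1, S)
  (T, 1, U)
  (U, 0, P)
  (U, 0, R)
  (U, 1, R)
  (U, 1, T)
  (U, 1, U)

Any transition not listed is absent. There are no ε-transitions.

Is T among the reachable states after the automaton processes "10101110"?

No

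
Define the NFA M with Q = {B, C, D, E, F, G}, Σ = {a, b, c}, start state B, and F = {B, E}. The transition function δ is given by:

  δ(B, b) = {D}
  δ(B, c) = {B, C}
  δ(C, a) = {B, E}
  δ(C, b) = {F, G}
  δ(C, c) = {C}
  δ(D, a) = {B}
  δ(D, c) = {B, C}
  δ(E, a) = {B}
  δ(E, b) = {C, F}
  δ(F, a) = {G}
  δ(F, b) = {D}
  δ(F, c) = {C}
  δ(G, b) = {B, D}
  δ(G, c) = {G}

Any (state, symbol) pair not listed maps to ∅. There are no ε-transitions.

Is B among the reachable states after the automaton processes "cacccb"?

No

Start in {B}.
Read 'c': B→{B, C}; now {B, C}.
Read 'a': B→∅, C→{B, E}; now {B, E}.
Read 'c': B→{B, C}, E→∅; now {B, C}.
Read 'c': B→{B, C}, C→{C}; now {B, C}.
Read 'c': B→{B, C}, C→{C}; now {B, C}.
Read 'b': B→{D}, C→{F, G}; now {D, F, G}.
State B is not in {D, F, G}.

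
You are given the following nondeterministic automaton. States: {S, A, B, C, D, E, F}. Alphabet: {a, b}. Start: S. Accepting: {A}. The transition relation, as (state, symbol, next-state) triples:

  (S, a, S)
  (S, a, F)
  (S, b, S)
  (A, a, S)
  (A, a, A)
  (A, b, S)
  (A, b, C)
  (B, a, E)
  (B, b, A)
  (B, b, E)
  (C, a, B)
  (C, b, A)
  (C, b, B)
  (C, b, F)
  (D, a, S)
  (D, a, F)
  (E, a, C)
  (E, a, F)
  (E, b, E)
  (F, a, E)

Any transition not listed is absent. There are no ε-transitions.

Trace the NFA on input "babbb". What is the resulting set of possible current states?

{S}

Start in {S}.
Read 'b': S→{S}; now {S}.
Read 'a': S→{S, F}; now {S, F}.
Read 'b': S→{S}, F→∅; now {S}.
Read 'b': S→{S}; now {S}.
Read 'b': S→{S}; now {S}.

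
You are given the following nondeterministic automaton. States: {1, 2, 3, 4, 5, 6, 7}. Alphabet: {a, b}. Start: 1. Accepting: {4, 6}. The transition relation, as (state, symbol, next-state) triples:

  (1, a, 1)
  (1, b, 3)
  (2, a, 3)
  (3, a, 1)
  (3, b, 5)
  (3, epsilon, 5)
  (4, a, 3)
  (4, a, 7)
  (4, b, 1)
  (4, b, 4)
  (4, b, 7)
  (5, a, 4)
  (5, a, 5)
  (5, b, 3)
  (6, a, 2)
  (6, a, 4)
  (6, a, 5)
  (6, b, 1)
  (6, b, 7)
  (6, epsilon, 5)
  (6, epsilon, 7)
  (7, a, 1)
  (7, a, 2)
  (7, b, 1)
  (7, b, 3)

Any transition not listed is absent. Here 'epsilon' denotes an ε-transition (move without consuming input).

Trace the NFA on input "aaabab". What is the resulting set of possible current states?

{1, 3, 4, 5, 7}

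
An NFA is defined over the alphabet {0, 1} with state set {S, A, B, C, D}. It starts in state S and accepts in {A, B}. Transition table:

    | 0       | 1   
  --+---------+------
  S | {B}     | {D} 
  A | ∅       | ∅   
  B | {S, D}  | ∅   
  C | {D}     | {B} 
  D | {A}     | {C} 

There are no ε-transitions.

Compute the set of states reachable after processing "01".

Start in {S}.
Read '0': S→{B}; now {B}.
Read '1': B→∅; now ∅.

∅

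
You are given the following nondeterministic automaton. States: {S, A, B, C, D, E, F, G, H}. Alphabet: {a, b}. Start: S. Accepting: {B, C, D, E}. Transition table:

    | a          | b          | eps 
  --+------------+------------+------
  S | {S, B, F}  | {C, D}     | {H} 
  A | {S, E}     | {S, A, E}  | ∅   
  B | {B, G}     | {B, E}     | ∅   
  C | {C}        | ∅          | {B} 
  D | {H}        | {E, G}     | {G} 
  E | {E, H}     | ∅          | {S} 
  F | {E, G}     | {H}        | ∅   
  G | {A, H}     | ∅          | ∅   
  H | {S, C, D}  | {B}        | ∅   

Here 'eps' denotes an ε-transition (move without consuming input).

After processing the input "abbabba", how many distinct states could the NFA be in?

9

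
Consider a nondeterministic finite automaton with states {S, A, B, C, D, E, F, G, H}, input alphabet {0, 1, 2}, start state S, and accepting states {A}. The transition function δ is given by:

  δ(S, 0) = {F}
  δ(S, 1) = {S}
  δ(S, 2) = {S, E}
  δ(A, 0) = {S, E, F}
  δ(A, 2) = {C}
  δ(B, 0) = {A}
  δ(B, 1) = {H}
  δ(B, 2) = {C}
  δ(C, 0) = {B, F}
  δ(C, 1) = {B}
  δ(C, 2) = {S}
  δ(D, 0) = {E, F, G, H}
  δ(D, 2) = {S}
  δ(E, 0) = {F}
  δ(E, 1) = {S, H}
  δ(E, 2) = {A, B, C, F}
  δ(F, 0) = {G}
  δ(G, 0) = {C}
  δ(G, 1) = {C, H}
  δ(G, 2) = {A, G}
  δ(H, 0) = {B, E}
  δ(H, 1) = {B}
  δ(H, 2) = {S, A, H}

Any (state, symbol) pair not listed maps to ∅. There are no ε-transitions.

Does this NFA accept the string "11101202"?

No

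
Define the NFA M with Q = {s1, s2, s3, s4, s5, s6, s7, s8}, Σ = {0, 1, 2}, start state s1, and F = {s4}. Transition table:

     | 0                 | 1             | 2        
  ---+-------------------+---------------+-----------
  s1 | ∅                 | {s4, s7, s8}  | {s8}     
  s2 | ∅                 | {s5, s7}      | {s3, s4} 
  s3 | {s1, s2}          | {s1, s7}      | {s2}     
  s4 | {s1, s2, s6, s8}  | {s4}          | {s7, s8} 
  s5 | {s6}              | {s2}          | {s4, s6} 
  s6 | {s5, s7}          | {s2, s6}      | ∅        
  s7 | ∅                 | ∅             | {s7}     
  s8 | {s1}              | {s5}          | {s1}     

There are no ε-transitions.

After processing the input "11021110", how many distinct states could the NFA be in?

Start in {s1}.
Read '1': {s1} → {s4, s7, s8}.
Read '1': {s4, s7, s8} → {s4, s5}.
Read '0': {s4, s5} → {s1, s2, s6, s8}.
Read '2': {s1, s2, s6, s8} → {s1, s3, s4, s8}.
Read '1': {s1, s3, s4, s8} → {s1, s4, s5, s7, s8}.
Read '1': {s1, s4, s5, s7, s8} → {s2, s4, s5, s7, s8}.
Read '1': {s2, s4, s5, s7, s8} → {s2, s4, s5, s7}.
Read '0': {s2, s4, s5, s7} → {s1, s2, s6, s8}.
That set has 4 states.

4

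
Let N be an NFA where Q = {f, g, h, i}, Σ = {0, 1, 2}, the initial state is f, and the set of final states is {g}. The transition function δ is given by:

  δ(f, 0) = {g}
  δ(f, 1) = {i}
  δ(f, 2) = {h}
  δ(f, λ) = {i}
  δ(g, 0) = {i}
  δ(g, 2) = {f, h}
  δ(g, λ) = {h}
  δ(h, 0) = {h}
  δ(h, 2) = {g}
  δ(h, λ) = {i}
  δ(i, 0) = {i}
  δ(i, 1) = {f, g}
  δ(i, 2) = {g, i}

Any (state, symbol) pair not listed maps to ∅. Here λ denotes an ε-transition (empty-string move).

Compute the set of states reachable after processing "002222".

{f, g, h, i}

Start: ε-closure({f}) = {f, i}.
Read '0': {f, i} → {g, h, i}.
Read '0': {g, h, i} → {h, i}.
Read '2': {h, i} → {g, h, i}.
Read '2': {g, h, i} → {f, g, h, i}.
Read '2': {f, g, h, i} → {f, g, h, i}.
Read '2': {f, g, h, i} → {f, g, h, i}.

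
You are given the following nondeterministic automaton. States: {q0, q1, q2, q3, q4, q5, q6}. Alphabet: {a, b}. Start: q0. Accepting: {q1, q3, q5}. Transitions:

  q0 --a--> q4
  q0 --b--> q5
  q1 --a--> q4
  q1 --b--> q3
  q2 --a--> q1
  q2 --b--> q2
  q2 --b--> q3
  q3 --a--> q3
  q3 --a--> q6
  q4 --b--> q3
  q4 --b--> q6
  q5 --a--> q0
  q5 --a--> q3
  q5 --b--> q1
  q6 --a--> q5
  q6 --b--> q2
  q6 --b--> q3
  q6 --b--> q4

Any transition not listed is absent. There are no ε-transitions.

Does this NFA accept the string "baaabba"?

Yes

Start in {q0}.
Read 'b': {q0} → {q5}.
Read 'a': {q5} → {q0, q3}.
Read 'a': {q0, q3} → {q3, q4, q6}.
Read 'a': {q3, q4, q6} → {q3, q5, q6}.
Read 'b': {q3, q5, q6} → {q1, q2, q3, q4}.
Read 'b': {q1, q2, q3, q4} → {q2, q3, q6}.
Read 'a': {q2, q3, q6} → {q1, q3, q5, q6}.
The final set {q1, q3, q5, q6} contains the accepting states q1, q3, q5.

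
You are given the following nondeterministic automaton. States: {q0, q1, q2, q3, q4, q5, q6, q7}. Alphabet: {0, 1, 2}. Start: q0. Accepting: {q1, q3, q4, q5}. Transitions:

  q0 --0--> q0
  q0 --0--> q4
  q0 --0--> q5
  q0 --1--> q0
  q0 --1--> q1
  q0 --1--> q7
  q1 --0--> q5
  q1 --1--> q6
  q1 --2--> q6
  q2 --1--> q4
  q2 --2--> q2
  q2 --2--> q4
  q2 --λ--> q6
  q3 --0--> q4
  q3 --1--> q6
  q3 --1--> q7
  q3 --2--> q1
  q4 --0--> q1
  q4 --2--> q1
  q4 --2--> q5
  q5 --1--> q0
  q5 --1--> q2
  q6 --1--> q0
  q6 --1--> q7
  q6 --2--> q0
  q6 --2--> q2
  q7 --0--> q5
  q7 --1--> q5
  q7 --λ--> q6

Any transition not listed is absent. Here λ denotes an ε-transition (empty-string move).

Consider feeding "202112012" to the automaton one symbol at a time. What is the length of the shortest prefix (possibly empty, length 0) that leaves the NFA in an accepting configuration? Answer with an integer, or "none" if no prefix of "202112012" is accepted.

none

Start in {q0}.
Read '2': {q0} → ∅.
The set is empty and remains empty for the remaining 8 symbols.
No reachable set along the way intersects F.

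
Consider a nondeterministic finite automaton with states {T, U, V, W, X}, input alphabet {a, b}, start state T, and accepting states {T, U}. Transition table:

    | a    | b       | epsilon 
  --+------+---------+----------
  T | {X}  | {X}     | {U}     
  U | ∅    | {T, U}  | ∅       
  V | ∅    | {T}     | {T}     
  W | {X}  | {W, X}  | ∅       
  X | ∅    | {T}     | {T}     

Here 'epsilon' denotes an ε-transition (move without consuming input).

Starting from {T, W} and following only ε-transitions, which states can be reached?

{T, U, W}

Begin with {T, W}.
ε-move T → U; add U.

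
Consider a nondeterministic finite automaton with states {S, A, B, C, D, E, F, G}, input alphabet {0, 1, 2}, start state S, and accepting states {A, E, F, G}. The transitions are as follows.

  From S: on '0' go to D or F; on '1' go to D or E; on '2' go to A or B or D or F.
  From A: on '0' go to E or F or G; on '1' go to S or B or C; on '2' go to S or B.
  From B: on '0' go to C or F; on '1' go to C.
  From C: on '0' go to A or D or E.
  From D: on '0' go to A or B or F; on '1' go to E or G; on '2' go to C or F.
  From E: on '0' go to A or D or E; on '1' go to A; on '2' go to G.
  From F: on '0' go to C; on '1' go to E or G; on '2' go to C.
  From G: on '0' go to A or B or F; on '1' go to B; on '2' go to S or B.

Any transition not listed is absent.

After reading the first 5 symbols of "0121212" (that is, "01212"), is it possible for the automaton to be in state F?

Start in {S}.
Read '0': S→{D, F}; now {D, F}.
Read '1': D→{E, G}, F→{E, G}; now {E, G}.
Read '2': E→{G}, G→{S, B}; now {S, B, G}.
Read '1': S→{D, E}, B→{C}, G→{B}; now {B, C, D, E}.
Read '2': B→∅, C→∅, D→{C, F}, E→{G}; now {C, F, G}.
State F is in {C, F, G}.

Yes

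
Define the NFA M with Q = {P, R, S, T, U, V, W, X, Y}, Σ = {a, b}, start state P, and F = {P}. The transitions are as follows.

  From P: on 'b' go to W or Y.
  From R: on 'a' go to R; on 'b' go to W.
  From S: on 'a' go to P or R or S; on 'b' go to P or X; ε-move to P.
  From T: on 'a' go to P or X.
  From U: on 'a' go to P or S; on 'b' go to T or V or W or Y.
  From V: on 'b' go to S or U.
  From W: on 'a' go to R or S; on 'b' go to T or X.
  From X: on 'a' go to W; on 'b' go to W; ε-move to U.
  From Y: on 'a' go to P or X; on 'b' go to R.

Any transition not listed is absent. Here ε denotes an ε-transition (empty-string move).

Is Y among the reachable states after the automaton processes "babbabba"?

Start in {P}.
Read 'b': {P} → {W, Y}.
Read 'a': {W, Y} → {P, R, S, U, X}.
Read 'b': {P, R, S, U, X} → {P, T, U, V, W, X, Y}.
Read 'b': {P, T, U, V, W, X, Y} → {P, R, S, T, U, V, W, X, Y}.
Read 'a': {P, R, S, T, U, V, W, X, Y} → {P, R, S, U, W, X}.
Read 'b': {P, R, S, U, W, X} → {P, T, U, V, W, X, Y}.
Read 'b': {P, T, U, V, W, X, Y} → {P, R, S, T, U, V, W, X, Y}.
Read 'a': {P, R, S, T, U, V, W, X, Y} → {P, R, S, U, W, X}.
State Y is not in {P, R, S, U, W, X}.

No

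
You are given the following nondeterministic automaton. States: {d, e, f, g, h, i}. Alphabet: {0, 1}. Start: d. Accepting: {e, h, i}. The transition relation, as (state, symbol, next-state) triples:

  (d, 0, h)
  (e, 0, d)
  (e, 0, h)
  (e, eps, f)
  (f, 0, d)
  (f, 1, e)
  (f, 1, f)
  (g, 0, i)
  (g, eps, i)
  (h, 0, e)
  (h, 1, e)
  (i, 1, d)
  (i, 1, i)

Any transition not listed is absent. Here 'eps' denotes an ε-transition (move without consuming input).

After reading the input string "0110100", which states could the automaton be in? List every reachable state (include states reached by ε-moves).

Start in {d}.
Read '0': {d} → {h}.
Read '1': {h} → {e, f}.
Read '1': {e, f} → {e, f}.
Read '0': {e, f} → {d, h}.
Read '1': {d, h} → {e, f}.
Read '0': {e, f} → {d, h}.
Read '0': {d, h} → {e, f, h}.

{e, f, h}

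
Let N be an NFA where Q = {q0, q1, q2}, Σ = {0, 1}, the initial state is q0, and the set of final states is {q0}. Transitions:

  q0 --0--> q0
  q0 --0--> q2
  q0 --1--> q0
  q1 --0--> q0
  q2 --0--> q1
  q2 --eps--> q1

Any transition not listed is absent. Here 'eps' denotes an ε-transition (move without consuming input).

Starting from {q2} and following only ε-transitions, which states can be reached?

Begin with {q2}.
ε-move q2 → q1; add q1.

{q1, q2}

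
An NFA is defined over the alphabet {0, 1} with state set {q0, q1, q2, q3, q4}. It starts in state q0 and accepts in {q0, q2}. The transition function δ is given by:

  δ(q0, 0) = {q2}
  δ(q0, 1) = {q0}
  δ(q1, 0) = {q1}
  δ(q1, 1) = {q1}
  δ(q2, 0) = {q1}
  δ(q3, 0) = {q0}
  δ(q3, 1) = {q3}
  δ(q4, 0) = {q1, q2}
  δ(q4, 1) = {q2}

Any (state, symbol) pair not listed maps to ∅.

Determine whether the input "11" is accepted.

Start in {q0}.
Read '1': q0→{q0}; now {q0}.
Read '1': q0→{q0}; now {q0}.
The final set {q0} contains the accepting state q0.

Yes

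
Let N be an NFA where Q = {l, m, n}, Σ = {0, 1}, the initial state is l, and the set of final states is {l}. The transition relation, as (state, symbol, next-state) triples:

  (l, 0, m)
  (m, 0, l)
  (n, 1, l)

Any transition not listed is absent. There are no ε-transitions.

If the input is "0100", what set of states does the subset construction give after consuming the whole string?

∅

Start in {l}.
Read '0': l→{m}; now {m}.
Read '1': m→∅; now ∅.
The set is empty and remains empty for the remaining 2 symbols.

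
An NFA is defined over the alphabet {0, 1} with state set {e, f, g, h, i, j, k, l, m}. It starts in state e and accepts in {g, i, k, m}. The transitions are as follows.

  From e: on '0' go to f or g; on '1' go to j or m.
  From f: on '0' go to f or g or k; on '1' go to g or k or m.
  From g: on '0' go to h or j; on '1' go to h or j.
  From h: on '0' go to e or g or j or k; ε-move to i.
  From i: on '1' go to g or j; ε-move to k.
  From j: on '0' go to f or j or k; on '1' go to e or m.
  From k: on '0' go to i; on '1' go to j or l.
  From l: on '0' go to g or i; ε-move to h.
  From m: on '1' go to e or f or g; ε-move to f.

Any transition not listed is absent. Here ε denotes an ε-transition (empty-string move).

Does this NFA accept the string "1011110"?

Yes

Start in {e}.
Read '1': e→{j, m}; union {j, m}; ε-closure = {f, j, m}.
Read '0': f→{f, g, k}, j→{f, j, k}, m→∅; now {f, g, j, k}.
Read '1': f→{g, k, m}, g→{h, j}, j→{e, m}, k→{j, l}; union {e, g, h, j, k, l, m}; ε-closure = {e, f, g, h, i, j, k, l, m}.
Read '1': e→{j, m}, f→{g, k, m}, g→{h, j}, h→∅, i→{g, j}, j→{e, m}, k→{j, l}, l→∅, m→{e, f, g}; union {e, f, g, h, j, k, l, m}; ε-closure = {e, f, g, h, i, j, k, l, m}.
Read '1': e→{j, m}, f→{g, k, m}, g→{h, j}, h→∅, i→{g, j}, j→{e, m}, k→{j, l}, l→∅, m→{e, f, g}; union {e, f, g, h, j, k, l, m}; ε-closure = {e, f, g, h, i, j, k, l, m}.
Read '1': e→{j, m}, f→{g, k, m}, g→{h, j}, h→∅, i→{g, j}, j→{e, m}, k→{j, l}, l→∅, m→{e, f, g}; union {e, f, g, h, j, k, l, m}; ε-closure = {e, f, g, h, i, j, k, l, m}.
Read '0': e→{f, g}, f→{f, g, k}, g→{h, j}, h→{e, g, j, k}, i→∅, j→{f, j, k}, k→{i}, l→{g, i}, m→∅; now {e, f, g, h, i, j, k}.
The final set {e, f, g, h, i, j, k} contains the accepting states g, i, k.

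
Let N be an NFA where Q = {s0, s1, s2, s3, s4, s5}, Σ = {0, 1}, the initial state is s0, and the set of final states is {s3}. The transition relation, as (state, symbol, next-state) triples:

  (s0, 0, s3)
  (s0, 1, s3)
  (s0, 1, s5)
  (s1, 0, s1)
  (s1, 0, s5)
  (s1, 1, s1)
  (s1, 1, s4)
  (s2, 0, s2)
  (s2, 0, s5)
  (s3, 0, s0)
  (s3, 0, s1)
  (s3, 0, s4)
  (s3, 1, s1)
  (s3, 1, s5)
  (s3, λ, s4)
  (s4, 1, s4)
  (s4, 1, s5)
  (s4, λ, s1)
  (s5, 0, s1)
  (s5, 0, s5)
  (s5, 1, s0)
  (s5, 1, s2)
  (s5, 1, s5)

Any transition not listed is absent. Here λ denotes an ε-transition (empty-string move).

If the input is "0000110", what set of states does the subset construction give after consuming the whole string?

{s0, s1, s2, s3, s4, s5}

Start in {s0}.
Read '0': {s0} → {s1, s3, s4}.
Read '0': {s1, s3, s4} → {s0, s1, s4, s5}.
Read '0': {s0, s1, s4, s5} → {s1, s3, s4, s5}.
Read '0': {s1, s3, s4, s5} → {s0, s1, s4, s5}.
Read '1': {s0, s1, s4, s5} → {s0, s1, s2, s3, s4, s5}.
Read '1': {s0, s1, s2, s3, s4, s5} → {s0, s1, s2, s3, s4, s5}.
Read '0': {s0, s1, s2, s3, s4, s5} → {s0, s1, s2, s3, s4, s5}.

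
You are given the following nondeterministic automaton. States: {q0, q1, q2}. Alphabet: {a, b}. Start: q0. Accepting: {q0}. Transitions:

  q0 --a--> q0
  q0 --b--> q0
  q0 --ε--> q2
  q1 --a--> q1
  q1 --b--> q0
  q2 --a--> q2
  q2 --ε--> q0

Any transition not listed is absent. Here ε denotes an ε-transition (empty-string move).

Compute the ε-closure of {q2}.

Begin with {q2}.
ε-move q2 → q0; add q0.

{q0, q2}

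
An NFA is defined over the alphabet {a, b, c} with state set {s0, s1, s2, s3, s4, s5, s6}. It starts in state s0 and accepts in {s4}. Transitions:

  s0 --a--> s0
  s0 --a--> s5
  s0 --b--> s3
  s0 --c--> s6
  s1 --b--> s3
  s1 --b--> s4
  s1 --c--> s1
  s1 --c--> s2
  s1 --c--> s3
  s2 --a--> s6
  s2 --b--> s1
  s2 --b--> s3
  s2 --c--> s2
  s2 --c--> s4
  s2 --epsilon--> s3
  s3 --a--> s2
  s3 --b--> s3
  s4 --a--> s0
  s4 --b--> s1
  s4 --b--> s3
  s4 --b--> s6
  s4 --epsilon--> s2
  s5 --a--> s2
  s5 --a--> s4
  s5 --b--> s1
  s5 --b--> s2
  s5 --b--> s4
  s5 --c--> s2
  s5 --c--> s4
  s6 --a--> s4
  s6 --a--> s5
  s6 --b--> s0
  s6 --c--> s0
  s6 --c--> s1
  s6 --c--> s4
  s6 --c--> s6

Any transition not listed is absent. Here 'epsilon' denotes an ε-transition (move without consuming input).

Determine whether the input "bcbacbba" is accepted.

No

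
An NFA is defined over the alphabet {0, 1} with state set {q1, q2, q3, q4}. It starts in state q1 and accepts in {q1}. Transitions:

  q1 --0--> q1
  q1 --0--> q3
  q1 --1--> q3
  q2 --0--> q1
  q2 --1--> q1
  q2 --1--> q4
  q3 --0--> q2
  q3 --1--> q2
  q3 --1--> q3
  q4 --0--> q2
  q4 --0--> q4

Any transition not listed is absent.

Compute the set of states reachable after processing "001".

{q1, q2, q3, q4}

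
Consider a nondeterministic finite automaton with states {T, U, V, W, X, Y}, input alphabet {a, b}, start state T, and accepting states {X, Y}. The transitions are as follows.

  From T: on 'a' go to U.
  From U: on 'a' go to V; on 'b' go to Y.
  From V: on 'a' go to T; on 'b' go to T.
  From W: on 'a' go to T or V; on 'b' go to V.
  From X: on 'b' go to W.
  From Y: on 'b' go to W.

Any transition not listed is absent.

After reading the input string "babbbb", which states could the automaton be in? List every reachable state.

Start in {T}.
Read 'b': T→∅; now ∅.
The set is empty and remains empty for the remaining 5 symbols.

∅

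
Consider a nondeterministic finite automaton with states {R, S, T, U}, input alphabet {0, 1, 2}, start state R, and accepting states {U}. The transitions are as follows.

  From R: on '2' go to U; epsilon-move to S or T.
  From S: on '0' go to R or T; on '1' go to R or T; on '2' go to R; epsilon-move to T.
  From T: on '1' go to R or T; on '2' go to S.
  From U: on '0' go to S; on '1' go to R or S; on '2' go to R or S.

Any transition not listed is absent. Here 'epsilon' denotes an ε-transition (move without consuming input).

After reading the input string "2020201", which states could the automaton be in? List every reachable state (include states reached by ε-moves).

Start: ε-closure({R}) = {R, S, T}.
Read '2': {R, S, T} → {R, S, T, U}.
Read '0': {R, S, T, U} → {R, S, T}.
Read '2': {R, S, T} → {R, S, T, U}.
Read '0': {R, S, T, U} → {R, S, T}.
Read '2': {R, S, T} → {R, S, T, U}.
Read '0': {R, S, T, U} → {R, S, T}.
Read '1': {R, S, T} → {R, S, T}.

{R, S, T}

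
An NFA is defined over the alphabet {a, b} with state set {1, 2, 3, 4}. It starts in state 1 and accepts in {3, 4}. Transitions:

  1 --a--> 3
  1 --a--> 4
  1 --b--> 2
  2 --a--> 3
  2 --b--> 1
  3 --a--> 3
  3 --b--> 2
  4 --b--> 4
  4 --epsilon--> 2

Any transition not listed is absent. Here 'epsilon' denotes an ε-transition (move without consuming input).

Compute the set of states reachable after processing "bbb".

Start in {1}.
Read 'b': 1→{2}; now {2}.
Read 'b': 2→{1}; now {1}.
Read 'b': 1→{2}; now {2}.

{2}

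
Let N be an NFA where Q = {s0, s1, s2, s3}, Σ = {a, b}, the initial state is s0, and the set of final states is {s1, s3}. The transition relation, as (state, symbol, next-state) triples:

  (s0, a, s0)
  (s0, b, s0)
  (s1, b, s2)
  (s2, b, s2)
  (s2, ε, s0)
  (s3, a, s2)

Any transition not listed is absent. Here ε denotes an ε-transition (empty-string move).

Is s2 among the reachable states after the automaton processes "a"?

No

Start in {s0}.
Read 'a': {s0} → {s0}.
State s2 is not in {s0}.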